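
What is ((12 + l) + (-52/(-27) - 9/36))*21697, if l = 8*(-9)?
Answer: -136669403/108 ≈ -1.2655e+6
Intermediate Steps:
l = -72
((12 + l) + (-52/(-27) - 9/36))*21697 = ((12 - 72) + (-52/(-27) - 9/36))*21697 = (-60 + (-52*(-1/27) - 9*1/36))*21697 = (-60 + (52/27 - ¼))*21697 = (-60 + 181/108)*21697 = -6299/108*21697 = -136669403/108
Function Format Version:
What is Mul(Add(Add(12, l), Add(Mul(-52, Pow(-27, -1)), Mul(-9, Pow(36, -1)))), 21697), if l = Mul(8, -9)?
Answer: Rational(-136669403, 108) ≈ -1.2655e+6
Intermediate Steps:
l = -72
Mul(Add(Add(12, l), Add(Mul(-52, Pow(-27, -1)), Mul(-9, Pow(36, -1)))), 21697) = Mul(Add(Add(12, -72), Add(Mul(-52, Pow(-27, -1)), Mul(-9, Pow(36, -1)))), 21697) = Mul(Add(-60, Add(Mul(-52, Rational(-1, 27)), Mul(-9, Rational(1, 36)))), 21697) = Mul(Add(-60, Add(Rational(52, 27), Rational(-1, 4))), 21697) = Mul(Add(-60, Rational(181, 108)), 21697) = Mul(Rational(-6299, 108), 21697) = Rational(-136669403, 108)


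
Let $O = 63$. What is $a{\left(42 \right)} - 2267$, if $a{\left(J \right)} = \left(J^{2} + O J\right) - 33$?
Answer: $2110$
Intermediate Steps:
$a{\left(J \right)} = -33 + J^{2} + 63 J$ ($a{\left(J \right)} = \left(J^{2} + 63 J\right) - 33 = -33 + J^{2} + 63 J$)
$a{\left(42 \right)} - 2267 = \left(-33 + 42^{2} + 63 \cdot 42\right) - 2267 = \left(-33 + 1764 + 2646\right) - 2267 = 4377 - 2267 = 2110$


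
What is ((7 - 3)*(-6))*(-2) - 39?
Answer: 9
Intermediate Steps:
((7 - 3)*(-6))*(-2) - 39 = (4*(-6))*(-2) - 39 = -24*(-2) - 39 = 48 - 39 = 9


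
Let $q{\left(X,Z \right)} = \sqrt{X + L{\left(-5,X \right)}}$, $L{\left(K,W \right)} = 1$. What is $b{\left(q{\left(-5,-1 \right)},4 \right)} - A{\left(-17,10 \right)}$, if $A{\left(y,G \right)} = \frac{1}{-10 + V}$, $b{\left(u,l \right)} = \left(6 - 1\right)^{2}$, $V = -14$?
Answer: $\frac{601}{24} \approx 25.042$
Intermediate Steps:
$q{\left(X,Z \right)} = \sqrt{1 + X}$ ($q{\left(X,Z \right)} = \sqrt{X + 1} = \sqrt{1 + X}$)
$b{\left(u,l \right)} = 25$ ($b{\left(u,l \right)} = 5^{2} = 25$)
$A{\left(y,G \right)} = - \frac{1}{24}$ ($A{\left(y,G \right)} = \frac{1}{-10 - 14} = \frac{1}{-24} = - \frac{1}{24}$)
$b{\left(q{\left(-5,-1 \right)},4 \right)} - A{\left(-17,10 \right)} = 25 - - \frac{1}{24} = 25 + \frac{1}{24} = \frac{601}{24}$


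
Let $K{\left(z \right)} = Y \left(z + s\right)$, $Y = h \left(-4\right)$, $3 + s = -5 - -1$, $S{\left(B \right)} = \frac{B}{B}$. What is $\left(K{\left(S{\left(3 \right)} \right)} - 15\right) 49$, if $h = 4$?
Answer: $3969$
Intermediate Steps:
$S{\left(B \right)} = 1$
$s = -7$ ($s = -3 - 4 = -7$)
$Y = -16$ ($Y = 4 \left(-4\right) = -16$)
$K{\left(z \right)} = 112 - 16 z$ ($K{\left(z \right)} = - 16 \left(z - 7\right) = - 16 \left(-7 + z\right) = 112 - 16 z$)
$\left(K{\left(S{\left(3 \right)} \right)} - 15\right) 49 = \left(\left(112 - 16\right) - 15\right) 49 = \left(96 - 15\right) 49 = 81 \cdot 49 = 3969$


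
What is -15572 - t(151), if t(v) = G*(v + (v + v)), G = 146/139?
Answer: -2230646/139 ≈ -16048.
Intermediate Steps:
G = 146/139 (G = 146*(1/139) = 146/139 ≈ 1.0504)
t(v) = 438*v/139 (t(v) = 146*(v + (v + v))/139 = 146*(v + 2*v)/139 = 146*(3*v)/139 = 438*v/139)
-15572 - t(151) = -15572 - 438*151/139 = -15572 - 1*66138/139 = -15572 - 66138/139 = -2230646/139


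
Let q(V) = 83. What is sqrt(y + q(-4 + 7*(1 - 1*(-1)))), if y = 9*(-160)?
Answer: I*sqrt(1357) ≈ 36.837*I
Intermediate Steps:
y = -1440
sqrt(y + q(-4 + 7*(1 - 1*(-1)))) = sqrt(-1440 + 83) = sqrt(-1357) = I*sqrt(1357)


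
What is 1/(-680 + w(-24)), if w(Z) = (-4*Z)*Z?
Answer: -1/2984 ≈ -0.00033512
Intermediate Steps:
w(Z) = -4*Z²
1/(-680 + w(-24)) = 1/(-680 - 4*(-24)²) = 1/(-680 - 4*576) = 1/(-680 - 2304) = 1/(-2984) = -1/2984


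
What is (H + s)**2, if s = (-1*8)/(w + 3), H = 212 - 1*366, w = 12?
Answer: 5373124/225 ≈ 23881.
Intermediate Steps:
H = -154 (H = 212 - 366 = -154)
s = -8/15 (s = (-1*8)/(12 + 3) = -8/15 ≈ -0.53333)
(H + s)**2 = (-154 - 8/15)**2 = (-2318/15)**2 = 5373124/225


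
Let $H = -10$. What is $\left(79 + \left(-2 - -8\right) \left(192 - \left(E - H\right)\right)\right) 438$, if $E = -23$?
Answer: $573342$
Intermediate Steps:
$\left(79 + \left(-2 - -8\right) \left(192 - \left(E - H\right)\right)\right) 438 = \left(79 + \left(-2 - -8\right) \left(192 - -13\right)\right) 438 = \left(79 + \left(-2 + \left(-3 + 11\right)\right) \left(192 + \left(-10 + 23\right)\right)\right) 438 = \left(79 + \left(-2 + 8\right) \left(192 + 13\right)\right) 438 = \left(79 + 6 \cdot 205\right) 438 = \left(79 + 1230\right) 438 = 1309 \cdot 438 = 573342$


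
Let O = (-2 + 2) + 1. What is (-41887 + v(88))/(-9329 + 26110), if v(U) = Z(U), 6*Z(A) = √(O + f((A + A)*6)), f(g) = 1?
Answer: -41887/16781 + √2/100686 ≈ -2.4961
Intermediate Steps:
O = 1 (O = 0 + 1 = 1)
Z(A) = √2/6 (Z(A) = √(1 + 1)/6 = √2/6)
v(U) = √2/6
(-41887 + v(88))/(-9329 + 26110) = (-41887 + √2/6)/(-9329 + 26110) = (-41887 + √2/6)/16781 = (-41887 + √2/6)*(1/16781) = -41887/16781 + √2/100686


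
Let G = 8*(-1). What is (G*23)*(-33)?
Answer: 6072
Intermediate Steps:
G = -8
(G*23)*(-33) = -8*23*(-33) = -184*(-33) = 6072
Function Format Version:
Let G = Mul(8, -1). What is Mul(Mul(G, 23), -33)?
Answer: 6072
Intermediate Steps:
G = -8
Mul(Mul(G, 23), -33) = Mul(Mul(-8, 23), -33) = Mul(-184, -33) = 6072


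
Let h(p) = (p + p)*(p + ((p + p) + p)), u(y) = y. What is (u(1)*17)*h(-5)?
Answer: 3400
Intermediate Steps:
h(p) = 8*p² (h(p) = (2*p)*(p + (2*p + p)) = (2*p)*(p + 3*p) = (2*p)*(4*p) = 8*p²)
(u(1)*17)*h(-5) = (1*17)*(8*(-5)²) = 17*(8*25) = 17*200 = 3400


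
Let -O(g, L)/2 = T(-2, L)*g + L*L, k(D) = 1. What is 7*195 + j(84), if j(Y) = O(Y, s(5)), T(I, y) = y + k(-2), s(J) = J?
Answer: 307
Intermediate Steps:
T(I, y) = 1 + y (T(I, y) = y + 1 = 1 + y)
O(g, L) = -2*L² - 2*g*(1 + L) (O(g, L) = -2*((1 + L)*g + L*L) = -2*(g*(1 + L) + L²) = -2*(L² + g*(1 + L)) = -2*L² - 2*g*(1 + L))
j(Y) = -50 - 12*Y (j(Y) = -2*5² - 2*Y*(1 + 5) = -2*25 - 2*Y*6 = -50 - 12*Y)
7*195 + j(84) = 7*195 + (-50 - 12*84) = 1365 + (-50 - 1008) = 1365 - 1058 = 307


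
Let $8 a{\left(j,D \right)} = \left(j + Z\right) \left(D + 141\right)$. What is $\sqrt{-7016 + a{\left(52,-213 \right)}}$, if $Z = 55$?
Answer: $i \sqrt{7979} \approx 89.325 i$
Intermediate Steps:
$a{\left(j,D \right)} = \frac{\left(55 + j\right) \left(141 + D\right)}{8}$ ($a{\left(j,D \right)} = \frac{\left(j + 55\right) \left(D + 141\right)}{8} = \frac{\left(55 + j\right) \left(141 + D\right)}{8}$)
$\sqrt{-7016 + a{\left(52,-213 \right)}} = \sqrt{-7016 + \left(\frac{7755}{8} + \frac{55}{8} \left(-213\right) + \frac{141}{8} \cdot 52 + \frac{1}{8} \left(-213\right) 52\right)} = \sqrt{-7016 + \left(\frac{7755}{8} - \frac{11715}{8} + \frac{1833}{2} - \frac{2769}{2}\right)} = \sqrt{-7016 - 963} = \sqrt{-7979} = i \sqrt{7979}$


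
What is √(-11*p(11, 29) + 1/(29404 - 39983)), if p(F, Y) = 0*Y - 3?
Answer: √3693192374/10579 ≈ 5.7446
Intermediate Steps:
p(F, Y) = -3 (p(F, Y) = 0 - 3 = -3)
√(-11*p(11, 29) + 1/(29404 - 39983)) = √(-11*(-3) + 1/(29404 - 39983)) = √(33 + 1/(-10579)) = √(33 - 1/10579) = √(349106/10579) = √3693192374/10579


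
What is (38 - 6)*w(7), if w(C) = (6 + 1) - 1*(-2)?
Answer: 288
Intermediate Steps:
w(C) = 9 (w(C) = 7 + 2 = 9)
(38 - 6)*w(7) = (38 - 6)*9 = 32*9 = 288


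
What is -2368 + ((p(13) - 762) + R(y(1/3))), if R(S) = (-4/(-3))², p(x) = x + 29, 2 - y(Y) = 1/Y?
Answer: -27776/9 ≈ -3086.2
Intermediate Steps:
y(Y) = 2 - 1/Y
p(x) = 29 + x
R(S) = 16/9 (R(S) = (-4*(-⅓))² = (4/3)² = 16/9)
-2368 + ((p(13) - 762) + R(y(1/3))) = -2368 + (((29 + 13) - 762) + 16/9) = -2368 + ((42 - 762) + 16/9) = -2368 + (-720 + 16/9) = -2368 - 6464/9 = -27776/9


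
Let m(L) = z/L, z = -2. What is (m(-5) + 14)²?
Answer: 5184/25 ≈ 207.36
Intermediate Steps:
m(L) = -2/L
(m(-5) + 14)² = (-2/(-5) + 14)² = (-2*(-⅕) + 14)² = (⅖ + 14)² = (72/5)² = 5184/25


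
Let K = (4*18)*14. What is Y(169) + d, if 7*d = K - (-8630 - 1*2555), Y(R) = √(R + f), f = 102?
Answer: 12193/7 + √271 ≈ 1758.3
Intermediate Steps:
Y(R) = √(102 + R) (Y(R) = √(R + 102) = √(102 + R))
K = 1008 (K = 72*14 = 1008)
d = 12193/7 (d = (1008 - (-8630 - 1*2555))/7 = (1008 - (-8630 - 2555))/7 = (1008 - 1*(-11185))/7 = (1008 + 11185)/7 = (⅐)*12193 = 12193/7 ≈ 1741.9)
Y(169) + d = √(102 + 169) + 12193/7 = √271 + 12193/7 = 12193/7 + √271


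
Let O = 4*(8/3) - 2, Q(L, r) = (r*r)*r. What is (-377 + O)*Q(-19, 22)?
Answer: -11766040/3 ≈ -3.9220e+6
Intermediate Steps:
Q(L, r) = r**3 (Q(L, r) = r**2*r = r**3)
O = 26/3 (O = 4*(8*(1/3)) - 2 = 4*(8/3) - 2 = 32/3 - 2 = 26/3 ≈ 8.6667)
(-377 + O)*Q(-19, 22) = (-377 + 26/3)*22**3 = -1105/3*10648 = -11766040/3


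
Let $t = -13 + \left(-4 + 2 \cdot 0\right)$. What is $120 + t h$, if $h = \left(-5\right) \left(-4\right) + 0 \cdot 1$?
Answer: $-220$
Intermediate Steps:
$h = 20$ ($h = 20 + 0 = 20$)
$t = -17$ ($t = -13 + \left(-4 + 0\right) = -13 - 4 = -17$)
$120 + t h = 120 - 340 = -220$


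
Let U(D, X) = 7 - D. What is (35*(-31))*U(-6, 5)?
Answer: -14105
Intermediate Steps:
(35*(-31))*U(-6, 5) = (35*(-31))*(7 - 1*(-6)) = -1085*(7 + 6) = -1085*13 = -14105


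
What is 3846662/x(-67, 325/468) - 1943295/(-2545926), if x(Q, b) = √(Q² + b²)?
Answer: 647765/848642 + 138479832*√5818369/5818369 ≈ 57411.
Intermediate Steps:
3846662/x(-67, 325/468) - 1943295/(-2545926) = 3846662/(√((-67)² + (325/468)²)) - 1943295/(-2545926) = 3846662/(√(4489 + (325*(1/468))²)) - 1943295*(-1/2545926) = 3846662/(√(4489 + (25/36)²)) + 647765/848642 = 3846662/(√(4489 + 625/1296)) + 647765/848642 = 3846662/(√(5818369/1296)) + 647765/848642 = 3846662/((√5818369/36)) + 647765/848642 = 3846662*(36*√5818369/5818369) + 647765/848642 = 138479832*√5818369/5818369 + 647765/848642 = 647765/848642 + 138479832*√5818369/5818369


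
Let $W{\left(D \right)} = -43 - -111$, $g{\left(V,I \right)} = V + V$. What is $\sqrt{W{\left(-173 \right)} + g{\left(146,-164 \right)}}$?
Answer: $6 \sqrt{10} \approx 18.974$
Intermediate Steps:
$g{\left(V,I \right)} = 2 V$
$W{\left(D \right)} = 68$ ($W{\left(D \right)} = -43 + 111 = 68$)
$\sqrt{W{\left(-173 \right)} + g{\left(146,-164 \right)}} = \sqrt{68 + 2 \cdot 146} = \sqrt{68 + 292} = \sqrt{360} = 6 \sqrt{10}$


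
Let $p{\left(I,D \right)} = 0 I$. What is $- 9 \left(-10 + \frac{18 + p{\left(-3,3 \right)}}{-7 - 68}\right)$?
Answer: $\frac{2304}{25} \approx 92.16$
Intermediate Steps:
$p{\left(I,D \right)} = 0$
$- 9 \left(-10 + \frac{18 + p{\left(-3,3 \right)}}{-7 - 68}\right) = - 9 \left(-10 + \frac{18 + 0}{-7 - 68}\right) = - 9 \left(-10 + \frac{18}{-75}\right) = - 9 \left(-10 + 18 \left(- \frac{1}{75}\right)\right) = - 9 \left(-10 - \frac{6}{25}\right) = \left(-9\right) \left(- \frac{256}{25}\right) = \frac{2304}{25}$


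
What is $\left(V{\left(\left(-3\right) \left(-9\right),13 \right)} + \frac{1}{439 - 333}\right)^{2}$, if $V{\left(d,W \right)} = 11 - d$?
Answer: $\frac{2873025}{11236} \approx 255.7$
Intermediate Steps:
$\left(V{\left(\left(-3\right) \left(-9\right),13 \right)} + \frac{1}{439 - 333}\right)^{2} = \left(\left(11 - \left(-3\right) \left(-9\right)\right) + \frac{1}{439 - 333}\right)^{2} = \left(\left(11 - 27\right) + \frac{1}{439 - 333}\right)^{2} = \left(-16 + \frac{1}{106}\right)^{2} = \left(- \frac{1695}{106}\right)^{2} = \frac{2873025}{11236}$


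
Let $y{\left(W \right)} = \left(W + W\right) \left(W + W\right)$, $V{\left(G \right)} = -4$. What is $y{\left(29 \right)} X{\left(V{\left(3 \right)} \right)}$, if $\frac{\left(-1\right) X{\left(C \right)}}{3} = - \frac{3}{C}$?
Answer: $-7569$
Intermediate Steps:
$X{\left(C \right)} = \frac{9}{C}$ ($X{\left(C \right)} = - 3 \left(- \frac{3}{C}\right) = \frac{9}{C}$)
$y{\left(W \right)} = 4 W^{2}$ ($y{\left(W \right)} = 2 W 2 W = 4 W^{2}$)
$y{\left(29 \right)} X{\left(V{\left(3 \right)} \right)} = 4 \cdot 29^{2} \frac{9}{-4} = 4 \cdot 841 \cdot 9 \left(- \frac{1}{4}\right) = 3364 \left(- \frac{9}{4}\right) = -7569$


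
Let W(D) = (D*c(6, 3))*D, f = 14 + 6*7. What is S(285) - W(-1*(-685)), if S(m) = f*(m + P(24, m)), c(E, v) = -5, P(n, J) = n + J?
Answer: 2379389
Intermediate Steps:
P(n, J) = J + n
f = 56 (f = 14 + 42 = 56)
S(m) = 1344 + 112*m (S(m) = 56*(m + (m + 24)) = 56*(m + (24 + m)) = 56*(24 + 2*m) = 1344 + 112*m)
W(D) = -5*D**2 (W(D) = (D*(-5))*D = (-5*D)*D = -5*D**2)
S(285) - W(-1*(-685)) = (1344 + 112*285) - (-5)*(-1*(-685))**2 = (1344 + 31920) - (-5)*685**2 = 33264 - (-5)*469225 = 33264 - 1*(-2346125) = 33264 + 2346125 = 2379389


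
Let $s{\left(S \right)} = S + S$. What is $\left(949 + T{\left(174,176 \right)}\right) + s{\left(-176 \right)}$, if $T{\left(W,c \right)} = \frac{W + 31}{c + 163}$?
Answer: $\frac{202588}{339} \approx 597.6$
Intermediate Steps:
$T{\left(W,c \right)} = \frac{31 + W}{163 + c}$
$s{\left(S \right)} = 2 S$
$\left(949 + T{\left(174,176 \right)}\right) + s{\left(-176 \right)} = \left(949 + \frac{31 + 174}{163 + 176}\right) + 2 \left(-176\right) = \left(949 + \frac{1}{339} \cdot 205\right) - 352 = \left(949 + \frac{205}{339}\right) - 352 = \frac{321916}{339} - 352 = \frac{202588}{339}$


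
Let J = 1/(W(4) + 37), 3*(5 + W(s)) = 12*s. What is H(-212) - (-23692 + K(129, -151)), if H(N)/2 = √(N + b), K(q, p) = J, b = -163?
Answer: 1137215/48 + 10*I*√15 ≈ 23692.0 + 38.73*I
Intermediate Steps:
W(s) = -5 + 4*s (W(s) = -5 + (12*s)/3 = -5 + 4*s)
J = 1/48 (J = 1/((-5 + 4*4) + 37) = 1/((-5 + 16) + 37) = 1/(11 + 37) = 1/48 ≈ 0.020833)
K(q, p) = 1/48
H(N) = 2*√(-163 + N) (H(N) = 2*√(N - 163) = 2*√(-163 + N))
H(-212) - (-23692 + K(129, -151)) = 2*√(-163 - 212) - (-23692 + 1/48) = 2*√(-375) - 1*(-1137215/48) = 2*(5*I*√15) + 1137215/48 = 10*I*√15 + 1137215/48 = 1137215/48 + 10*I*√15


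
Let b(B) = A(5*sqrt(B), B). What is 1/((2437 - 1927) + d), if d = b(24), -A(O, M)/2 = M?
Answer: 1/462 ≈ 0.0021645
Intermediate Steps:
A(O, M) = -2*M
b(B) = -2*B
d = -48 (d = -2*24 = -48)
1/((2437 - 1927) + d) = 1/((2437 - 1927) - 48) = 1/(510 - 48) = 1/462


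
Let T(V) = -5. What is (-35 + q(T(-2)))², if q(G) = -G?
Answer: 900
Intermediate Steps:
(-35 + q(T(-2)))² = (-35 - 1*(-5))² = (-35 + 5)² = (-30)² = 900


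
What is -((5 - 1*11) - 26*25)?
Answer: 656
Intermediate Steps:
-((5 - 1*11) - 26*25) = -((5 - 11) - 650) = -(-6 - 650) = -1*(-656) = 656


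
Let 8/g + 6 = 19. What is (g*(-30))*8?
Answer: -1920/13 ≈ -147.69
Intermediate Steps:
g = 8/13 (g = 8/(-6 + 19) = 8/13 ≈ 0.61539)
(g*(-30))*8 = ((8/13)*(-30))*8 = -240/13*8 = -1920/13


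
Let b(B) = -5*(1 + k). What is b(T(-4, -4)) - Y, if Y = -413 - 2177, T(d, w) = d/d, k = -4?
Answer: 2605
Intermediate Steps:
T(d, w) = 1
b(B) = 15 (b(B) = -5*(1 - 4) = -5*(-3) = 15)
Y = -2590
b(T(-4, -4)) - Y = 15 - 1*(-2590) = 15 + 2590 = 2605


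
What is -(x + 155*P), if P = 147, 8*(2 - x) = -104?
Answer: -22800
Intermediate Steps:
x = 15 (x = 2 - 1/8*(-104) = 2 + 13 = 15)
-(x + 155*P) = -(15 + 155*147) = -(15 + 22785) = -1*22800 = -22800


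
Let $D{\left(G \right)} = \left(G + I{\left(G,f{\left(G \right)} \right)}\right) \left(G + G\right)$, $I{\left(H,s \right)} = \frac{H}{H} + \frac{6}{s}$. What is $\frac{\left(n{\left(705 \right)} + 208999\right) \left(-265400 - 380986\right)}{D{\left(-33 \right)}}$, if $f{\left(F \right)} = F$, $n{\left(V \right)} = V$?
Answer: $- \frac{11295810812}{177} \approx -6.3818 \cdot 10^{7}$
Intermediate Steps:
$I{\left(H,s \right)} = 1 + \frac{6}{s}$
$D{\left(G \right)} = 2 G \left(G + \frac{6 + G}{G}\right)$ ($D{\left(G \right)} = \left(G + \frac{6 + G}{G}\right) \left(G + G\right) = \left(G + \frac{6 + G}{G}\right) 2 G = 2 G \left(G + \frac{6 + G}{G}\right)$)
$\frac{\left(n{\left(705 \right)} + 208999\right) \left(-265400 - 380986\right)}{D{\left(-33 \right)}} = \frac{\left(705 + 208999\right) \left(-265400 - 380986\right)}{12 + 2 \left(-33\right) + 2 \left(-33\right)^{2}} = \frac{209704 \left(-646386\right)}{12 - 66 + 2 \cdot 1089} = - \frac{135549729744}{12 - 66 + 2178} = - \frac{135549729744}{2124} = \left(-135549729744\right) \frac{1}{2124} = - \frac{11295810812}{177}$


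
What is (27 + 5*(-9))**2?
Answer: 324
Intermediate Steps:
(27 + 5*(-9))**2 = (27 - 45)**2 = (-18)**2 = 324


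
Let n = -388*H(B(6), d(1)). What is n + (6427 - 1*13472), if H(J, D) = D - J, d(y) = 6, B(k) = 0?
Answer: -9373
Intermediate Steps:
n = -2328 (n = -388*(6 - 1*0) = -388*(6 + 0) = -388*6 = -2328)
n + (6427 - 1*13472) = -2328 + (6427 - 1*13472) = -2328 + (6427 - 13472) = -2328 - 7045 = -9373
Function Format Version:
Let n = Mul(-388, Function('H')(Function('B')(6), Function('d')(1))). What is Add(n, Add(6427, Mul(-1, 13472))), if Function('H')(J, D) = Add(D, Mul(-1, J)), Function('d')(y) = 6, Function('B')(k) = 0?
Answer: -9373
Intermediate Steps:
n = -2328 (n = Mul(-388, Add(6, Mul(-1, 0))) = Mul(-388, Add(6, 0)) = Mul(-388, 6) = -2328)
Add(n, Add(6427, Mul(-1, 13472))) = Add(-2328, Add(6427, Mul(-1, 13472))) = Add(-2328, Add(6427, -13472)) = Add(-2328, -7045) = -9373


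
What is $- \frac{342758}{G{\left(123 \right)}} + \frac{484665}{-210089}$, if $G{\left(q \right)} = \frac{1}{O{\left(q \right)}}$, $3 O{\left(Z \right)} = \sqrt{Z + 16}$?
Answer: $- \frac{484665}{210089} - \frac{342758 \sqrt{139}}{3} \approx -1.347 \cdot 10^{6}$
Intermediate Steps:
$O{\left(Z \right)} = \frac{\sqrt{16 + Z}}{3}$ ($O{\left(Z \right)} = \frac{\sqrt{Z + 16}}{3} = \frac{\sqrt{16 + Z}}{3}$)
$G{\left(q \right)} = \frac{3}{\sqrt{16 + q}}$ ($G{\left(q \right)} = \frac{1}{\frac{1}{3} \sqrt{16 + q}} = \frac{3}{\sqrt{16 + q}}$)
$- \frac{342758}{G{\left(123 \right)}} + \frac{484665}{-210089} = - \frac{342758}{3 \frac{1}{\sqrt{16 + 123}}} + \frac{484665}{-210089} = - \frac{342758}{3 \frac{1}{\sqrt{139}}} + 484665 \left(- \frac{1}{210089}\right) = - \frac{342758}{3 \frac{\sqrt{139}}{139}} - \frac{484665}{210089} = - \frac{342758}{\frac{3}{139} \sqrt{139}} - \frac{484665}{210089} = - 342758 \frac{\sqrt{139}}{3} - \frac{484665}{210089} = - \frac{342758 \sqrt{139}}{3} - \frac{484665}{210089} = - \frac{484665}{210089} - \frac{342758 \sqrt{139}}{3}$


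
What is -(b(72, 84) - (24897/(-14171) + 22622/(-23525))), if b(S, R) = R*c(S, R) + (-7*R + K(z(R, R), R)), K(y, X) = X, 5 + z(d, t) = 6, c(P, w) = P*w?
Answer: -169196924028487/333372775 ≈ -5.0753e+5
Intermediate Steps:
z(d, t) = 1 (z(d, t) = -5 + 6 = 1)
b(S, R) = -6*R + S*R² (b(S, R) = R*(S*R) + (-7*R + R) = R*(R*S) - 6*R = S*R² - 6*R = -6*R + S*R²)
-(b(72, 84) - (24897/(-14171) + 22622/(-23525))) = -(84*(-6 + 84*72) - (24897/(-14171) + 22622/(-23525))) = -(84*(-6 + 6048) - (24897*(-1/14171) + 22622*(-1/23525))) = -(84*6042 - (-24897/14171 - 22622/23525)) = -(507528 - 1*(-906278287/333372775)) = -(507528 + 906278287/333372775) = -1*169196924028487/333372775 = -169196924028487/333372775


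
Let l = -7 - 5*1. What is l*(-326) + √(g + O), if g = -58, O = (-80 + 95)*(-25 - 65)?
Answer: 3912 + 8*I*√22 ≈ 3912.0 + 37.523*I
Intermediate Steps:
O = -1350 (O = 15*(-90) = -1350)
l = -12 (l = -7 - 5 = -12)
l*(-326) + √(g + O) = -12*(-326) + √(-58 - 1350) = 3912 + √(-1408) = 3912 + 8*I*√22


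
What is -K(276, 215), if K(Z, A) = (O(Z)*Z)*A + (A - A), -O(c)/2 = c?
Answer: 32755680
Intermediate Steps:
O(c) = -2*c
K(Z, A) = -2*A*Z**2 (K(Z, A) = ((-2*Z)*Z)*A + (A - A) = (-2*Z**2)*A + 0 = -2*A*Z**2 + 0 = -2*A*Z**2)
-K(276, 215) = -(-2)*215*276**2 = -(-2)*215*76176 = -1*(-32755680) = 32755680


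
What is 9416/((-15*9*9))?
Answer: -9416/1215 ≈ -7.7498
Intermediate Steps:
9416/((-15*9*9)) = 9416/((-135*9)) = 9416/(-1215) = 9416*(-1/1215) = -9416/1215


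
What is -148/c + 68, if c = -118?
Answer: 4086/59 ≈ 69.254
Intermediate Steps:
-148/c + 68 = -148/(-118) + 68 = -1/118*(-148) + 68 = 74/59 + 68 = 4086/59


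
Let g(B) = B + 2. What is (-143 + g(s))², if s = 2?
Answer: 19321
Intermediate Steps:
g(B) = 2 + B
(-143 + g(s))² = (-143 + (2 + 2))² = (-143 + 4)² = (-139)² = 19321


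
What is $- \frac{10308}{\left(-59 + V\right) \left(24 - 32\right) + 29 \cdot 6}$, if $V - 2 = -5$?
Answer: $- \frac{5154}{335} \approx -15.385$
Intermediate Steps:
$V = -3$ ($V = 2 - 5 = -3$)
$- \frac{10308}{\left(-59 + V\right) \left(24 - 32\right) + 29 \cdot 6} = - \frac{10308}{\left(-59 - 3\right) \left(24 - 32\right) + 29 \cdot 6} = - \frac{10308}{\left(-62\right) \left(-8\right) + 174} = - \frac{10308}{496 + 174} = - \frac{10308}{670} = \left(-1\right) \frac{5154}{335} = - \frac{5154}{335}$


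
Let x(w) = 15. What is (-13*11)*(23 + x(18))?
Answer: -5434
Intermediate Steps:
(-13*11)*(23 + x(18)) = (-13*11)*(23 + 15) = -143*38 = -5434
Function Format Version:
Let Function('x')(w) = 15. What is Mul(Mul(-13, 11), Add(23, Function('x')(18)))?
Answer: -5434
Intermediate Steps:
Mul(Mul(-13, 11), Add(23, Function('x')(18))) = Mul(Mul(-13, 11), Add(23, 15)) = Mul(-143, 38) = -5434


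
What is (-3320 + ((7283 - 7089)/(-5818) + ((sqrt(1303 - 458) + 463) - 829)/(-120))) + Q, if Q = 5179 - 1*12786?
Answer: -635557351/58180 - 13*sqrt(5)/120 ≈ -10924.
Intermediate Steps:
Q = -7607 (Q = 5179 - 12786 = -7607)
(-3320 + ((7283 - 7089)/(-5818) + ((sqrt(1303 - 458) + 463) - 829)/(-120))) + Q = (-3320 + ((7283 - 7089)/(-5818) + ((sqrt(1303 - 458) + 463) - 829)/(-120))) - 7607 = (-3320 + (194*(-1/5818) + ((sqrt(845) + 463) - 829)*(-1/120))) - 7607 = (-3320 + (-97/2909 + ((13*sqrt(5) + 463) - 829)*(-1/120))) - 7607 = (-3320 + (-97/2909 + ((463 + 13*sqrt(5)) - 829)*(-1/120))) - 7607 = (-3320 + (-97/2909 + (-366 + 13*sqrt(5))*(-1/120))) - 7607 = (-3320 + (-97/2909 + (61/20 - 13*sqrt(5)/120))) - 7607 = (-3320 + (175509/58180 - 13*sqrt(5)/120)) - 7607 = (-192982091/58180 - 13*sqrt(5)/120) - 7607 = -635557351/58180 - 13*sqrt(5)/120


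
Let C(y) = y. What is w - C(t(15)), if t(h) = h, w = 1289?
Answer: 1274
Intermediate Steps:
w - C(t(15)) = 1289 - 1*15 = 1289 - 15 = 1274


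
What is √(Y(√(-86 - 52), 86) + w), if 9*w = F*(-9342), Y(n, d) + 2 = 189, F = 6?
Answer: I*√6041 ≈ 77.724*I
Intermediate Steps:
Y(n, d) = 187 (Y(n, d) = -2 + 189 = 187)
w = -6228 (w = (6*(-9342))/9 = (⅑)*(-56052) = -6228)
√(Y(√(-86 - 52), 86) + w) = √(187 - 6228) = √(-6041) = I*√6041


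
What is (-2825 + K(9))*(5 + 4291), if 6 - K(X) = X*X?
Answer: -12458400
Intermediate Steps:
K(X) = 6 - X**2 (K(X) = 6 - X*X = 6 - X**2)
(-2825 + K(9))*(5 + 4291) = (-2825 + (6 - 1*9**2))*(5 + 4291) = (-2825 + (6 - 1*81))*4296 = (-2825 + (6 - 81))*4296 = (-2825 - 75)*4296 = -2900*4296 = -12458400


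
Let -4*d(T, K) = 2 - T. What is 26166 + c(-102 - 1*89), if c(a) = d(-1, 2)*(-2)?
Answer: 52335/2 ≈ 26168.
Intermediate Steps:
d(T, K) = -½ + T/4 (d(T, K) = -(2 - T)/4 = -½ + T/4)
c(a) = 3/2 (c(a) = (-½ + (¼)*(-1))*(-2) = (-½ - ¼)*(-2) = -¾*(-2) = 3/2)
26166 + c(-102 - 1*89) = 26166 + 3/2 = 52335/2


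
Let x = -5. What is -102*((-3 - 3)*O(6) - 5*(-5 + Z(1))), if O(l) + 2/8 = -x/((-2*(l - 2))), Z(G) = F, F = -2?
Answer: -8211/2 ≈ -4105.5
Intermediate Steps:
Z(G) = -2
O(l) = -1/4 + 5/(4 - 2*l) (O(l) = -1/4 - (-5)/((-2*(l - 2))) = -1/4 - (-5)/((-2*(-2 + l))) = -1/4 - (-5)/(4 - 2*l) = -1/4 + 5/(4 - 2*l))
-102*((-3 - 3)*O(6) - 5*(-5 + Z(1))) = -102*((-3 - 3)*((-8 - 1*6)/(4*(-2 + 6))) - 5*(-5 - 2)) = -102*(-3*(-8 - 6)/(2*4) - 5*(-7)) = -102*(-3*(-14)/(2*4) + 35) = -102*(-6*(-7/8) + 35) = -102*(21/4 + 35) = -102*161/4 = -8211/2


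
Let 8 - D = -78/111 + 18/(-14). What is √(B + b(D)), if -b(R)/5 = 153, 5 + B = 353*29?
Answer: √9467 ≈ 97.298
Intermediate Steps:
B = 10232 (B = -5 + 353*29 = -5 + 10237 = 10232)
D = 2587/259 (D = 8 - (-78/111 + 18/(-14)) = 8 - (-78*1/111 + 18*(-1/14)) = 8 - (-26/37 - 9/7) = 8 - 1*(-515/259) = 8 + 515/259 = 2587/259 ≈ 9.9884)
b(R) = -765 (b(R) = -5*153 = -765)
√(B + b(D)) = √(10232 - 765) = √9467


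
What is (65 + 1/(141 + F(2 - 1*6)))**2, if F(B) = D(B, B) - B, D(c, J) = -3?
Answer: 85211361/20164 ≈ 4225.9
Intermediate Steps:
F(B) = -3 - B
(65 + 1/(141 + F(2 - 1*6)))**2 = (65 + 1/(141 + (-3 - (2 - 1*6))))**2 = (65 + 1/(141 + (-3 - (2 - 6))))**2 = (65 + 1/(141 + (-3 - 1*(-4))))**2 = (65 + 1/(141 + (-3 + 4)))**2 = (65 + 1/(141 + 1))**2 = (65 + 1/142)**2 = (9231/142)**2 = 85211361/20164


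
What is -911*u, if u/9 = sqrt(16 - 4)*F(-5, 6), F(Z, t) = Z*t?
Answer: 491940*sqrt(3) ≈ 8.5207e+5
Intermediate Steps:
u = -540*sqrt(3) (u = 9*(sqrt(16 - 4)*(-5*6)) = 9*(sqrt(12)*(-30)) = 9*((2*sqrt(3))*(-30)) = 9*(-60*sqrt(3)) = -540*sqrt(3) ≈ -935.31)
-911*u = -(-491940)*sqrt(3) = 491940*sqrt(3)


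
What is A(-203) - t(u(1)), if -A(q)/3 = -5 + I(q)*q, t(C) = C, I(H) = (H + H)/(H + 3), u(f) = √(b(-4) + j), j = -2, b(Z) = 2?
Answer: 125127/100 ≈ 1251.3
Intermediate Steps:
u(f) = 0 (u(f) = √(2 - 2) = √0 = 0)
I(H) = 2*H/(3 + H) (I(H) = (2*H)/(3 + H) = 2*H/(3 + H))
A(q) = 15 - 6*q²/(3 + q) (A(q) = -3*(-5 + (2*q/(3 + q))*q) = -3*(-5 + 2*q²/(3 + q)) = 15 - 6*q²/(3 + q))
A(-203) - t(u(1)) = 3*(15 - 2*(-203)² + 5*(-203))/(3 - 203) - 1*0 = 3*(15 - 2*41209 - 1015)/(-200) + 0 = 3*(-1/200)*(15 - 82418 - 1015) + 0 = 3*(-1/200)*(-83418) + 0 = 125127/100 + 0 = 125127/100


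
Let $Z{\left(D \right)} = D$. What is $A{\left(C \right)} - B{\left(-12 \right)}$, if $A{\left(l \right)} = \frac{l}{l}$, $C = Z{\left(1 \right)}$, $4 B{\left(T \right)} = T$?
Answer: $4$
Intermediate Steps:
$B{\left(T \right)} = \frac{T}{4}$
$C = 1$
$A{\left(l \right)} = 1$
$A{\left(C \right)} - B{\left(-12 \right)} = 1 - \frac{1}{4} \left(-12\right) = 1 - -3 = 1 + 3 = 4$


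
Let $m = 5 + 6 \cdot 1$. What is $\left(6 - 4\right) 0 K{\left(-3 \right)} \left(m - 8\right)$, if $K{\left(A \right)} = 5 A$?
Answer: $0$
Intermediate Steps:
$m = 11$ ($m = 5 + 6 = 11$)
$\left(6 - 4\right) 0 K{\left(-3 \right)} \left(m - 8\right) = \left(6 - 4\right) 0 \cdot 5 \left(-3\right) \left(11 - 8\right) = 2 \cdot 0 \left(\left(-15\right) 3\right) = 0 \left(-45\right) = 0$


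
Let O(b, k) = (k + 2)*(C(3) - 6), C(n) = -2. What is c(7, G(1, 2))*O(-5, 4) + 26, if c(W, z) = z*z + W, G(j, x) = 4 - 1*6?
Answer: -502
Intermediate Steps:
O(b, k) = -16 - 8*k (O(b, k) = (k + 2)*(-2 - 6) = (2 + k)*(-8) = -16 - 8*k)
G(j, x) = -2 (G(j, x) = 4 - 6 = -2)
c(W, z) = W + z**2 (c(W, z) = z**2 + W = W + z**2)
c(7, G(1, 2))*O(-5, 4) + 26 = (7 + (-2)**2)*(-16 - 8*4) + 26 = (7 + 4)*(-16 - 32) + 26 = 11*(-48) + 26 = -528 + 26 = -502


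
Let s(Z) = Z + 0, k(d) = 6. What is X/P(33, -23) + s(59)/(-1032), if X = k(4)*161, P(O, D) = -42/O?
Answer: -783347/1032 ≈ -759.06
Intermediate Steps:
s(Z) = Z
X = 966 (X = 6*161 = 966)
X/P(33, -23) + s(59)/(-1032) = 966/((-42/33)) + 59/(-1032) = 966/((-42*1/33)) + 59*(-1/1032) = 966/(-14/11) - 59/1032 = 966*(-11/14) - 59/1032 = -759 - 59/1032 = -783347/1032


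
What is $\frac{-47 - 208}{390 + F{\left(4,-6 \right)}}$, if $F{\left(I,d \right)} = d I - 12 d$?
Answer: $- \frac{85}{146} \approx -0.58219$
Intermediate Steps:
$F{\left(I,d \right)} = - 12 d + I d$ ($F{\left(I,d \right)} = I d - 12 d = - 12 d + I d$)
$\frac{-47 - 208}{390 + F{\left(4,-6 \right)}} = \frac{-47 - 208}{390 - 6 \left(-12 + 4\right)} = - \frac{255}{390 - -48} = - \frac{255}{390 + 48} = - \frac{255}{438} = \left(-255\right) \frac{1}{438} = - \frac{85}{146}$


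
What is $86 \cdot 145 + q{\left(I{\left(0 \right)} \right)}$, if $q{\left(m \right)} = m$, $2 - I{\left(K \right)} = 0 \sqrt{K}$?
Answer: $12472$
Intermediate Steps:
$I{\left(K \right)} = 2$ ($I{\left(K \right)} = 2 - 0 \sqrt{K} = 2 - 0 = 2 + 0 = 2$)
$86 \cdot 145 + q{\left(I{\left(0 \right)} \right)} = 86 \cdot 145 + 2 = 12470 + 2 = 12472$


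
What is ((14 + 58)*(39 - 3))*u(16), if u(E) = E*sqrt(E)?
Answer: 165888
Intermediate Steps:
u(E) = E**(3/2)
((14 + 58)*(39 - 3))*u(16) = ((14 + 58)*(39 - 3))*16**(3/2) = (72*36)*64 = 2592*64 = 165888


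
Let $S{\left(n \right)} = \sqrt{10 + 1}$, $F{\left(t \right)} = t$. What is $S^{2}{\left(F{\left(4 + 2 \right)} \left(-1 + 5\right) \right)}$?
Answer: $11$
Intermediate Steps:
$S{\left(n \right)} = \sqrt{11}$
$S^{2}{\left(F{\left(4 + 2 \right)} \left(-1 + 5\right) \right)} = \left(\sqrt{11}\right)^{2} = 11$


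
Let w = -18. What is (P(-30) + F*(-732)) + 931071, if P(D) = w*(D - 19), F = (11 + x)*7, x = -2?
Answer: 885837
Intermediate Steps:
F = 63 (F = (11 - 2)*7 = 9*7 = 63)
P(D) = 342 - 18*D (P(D) = -18*(D - 19) = -18*(-19 + D) = 342 - 18*D)
(P(-30) + F*(-732)) + 931071 = ((342 - 18*(-30)) + 63*(-732)) + 931071 = ((342 + 540) - 46116) + 931071 = (882 - 46116) + 931071 = -45234 + 931071 = 885837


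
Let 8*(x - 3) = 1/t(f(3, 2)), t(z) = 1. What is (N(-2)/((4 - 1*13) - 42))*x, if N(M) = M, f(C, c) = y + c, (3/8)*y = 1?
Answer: 25/204 ≈ 0.12255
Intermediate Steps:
y = 8/3 (y = (8/3)*1 = 8/3 ≈ 2.6667)
f(C, c) = 8/3 + c
x = 25/8 (x = 3 + (⅛)/1 = 3 + (⅛)*1 = 3 + ⅛ = 25/8 ≈ 3.1250)
(N(-2)/((4 - 1*13) - 42))*x = (-2/((4 - 1*13) - 42))*(25/8) = (-2/((4 - 13) - 42))*(25/8) = (-2/(-9 - 42))*(25/8) = (-2/(-51))*(25/8) = -1/51*(-2)*(25/8) = (2/51)*(25/8) = 25/204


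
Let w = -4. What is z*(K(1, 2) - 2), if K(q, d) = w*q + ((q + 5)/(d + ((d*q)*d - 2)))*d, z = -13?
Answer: 39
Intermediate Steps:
K(q, d) = -4*q + d*(5 + q)/(-2 + d + q*d²) (K(q, d) = -4*q + ((q + 5)/(d + ((d*q)*d - 2)))*d = -4*q + ((5 + q)/(d + (q*d² - 2)))*d = -4*q + ((5 + q)/(d + (-2 + q*d²)))*d = -4*q + ((5 + q)/(-2 + d + q*d²))*d = -4*q + d*(5 + q)/(-2 + d + q*d²))
z*(K(1, 2) - 2) = -13*((5*2 + 8*1 - 4*2²*1² - 3*2*1)/(-2 + 2 + 1*2²) - 2) = -13*((10 + 8 - 4*4*1 - 6)/(-2 + 2 + 1*4) - 2) = -13*((10 + 8 - 16 - 6)/(-2 + 2 + 4) - 2) = -13*(-4/4 - 2) = -13*((¼)*(-4) - 2) = -13*(-1 - 2) = -13*(-3) = 39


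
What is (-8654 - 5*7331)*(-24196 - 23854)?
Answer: 2177097450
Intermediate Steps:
(-8654 - 5*7331)*(-24196 - 23854) = (-8654 - 36655)*(-48050) = -45309*(-48050) = 2177097450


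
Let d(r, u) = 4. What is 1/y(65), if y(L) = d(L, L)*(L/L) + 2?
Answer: ⅙ ≈ 0.16667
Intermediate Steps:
y(L) = 6 (y(L) = 4*(L/L) + 2 = 4*1 + 2 = 4 + 2 = 6)
1/y(65) = 1/6 = ⅙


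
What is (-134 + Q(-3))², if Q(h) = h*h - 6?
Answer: 17161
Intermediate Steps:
Q(h) = -6 + h² (Q(h) = h² - 6 = -6 + h²)
(-134 + Q(-3))² = (-134 + (-6 + (-3)²))² = (-134 + (-6 + 9))² = (-134 + 3)² = (-131)² = 17161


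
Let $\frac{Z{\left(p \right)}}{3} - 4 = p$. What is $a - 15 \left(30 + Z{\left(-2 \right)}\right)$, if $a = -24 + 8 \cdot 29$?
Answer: $-332$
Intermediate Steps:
$Z{\left(p \right)} = 12 + 3 p$
$a = 208$ ($a = -24 + 232 = 208$)
$a - 15 \left(30 + Z{\left(-2 \right)}\right) = 208 - 15 \left(30 + \left(12 + 3 \left(-2\right)\right)\right) = 208 - 15 \left(30 + \left(12 - 6\right)\right) = 208 - 15 \left(30 + 6\right) = 208 - 540 = -332$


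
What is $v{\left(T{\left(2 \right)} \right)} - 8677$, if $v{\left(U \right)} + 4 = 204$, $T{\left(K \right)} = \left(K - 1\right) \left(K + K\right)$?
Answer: $-8477$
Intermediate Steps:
$T{\left(K \right)} = 2 K \left(-1 + K\right)$ ($T{\left(K \right)} = \left(-1 + K\right) 2 K = 2 K \left(-1 + K\right)$)
$v{\left(U \right)} = 200$ ($v{\left(U \right)} = -4 + 204 = 200$)
$v{\left(T{\left(2 \right)} \right)} - 8677 = 200 - 8677 = -8477$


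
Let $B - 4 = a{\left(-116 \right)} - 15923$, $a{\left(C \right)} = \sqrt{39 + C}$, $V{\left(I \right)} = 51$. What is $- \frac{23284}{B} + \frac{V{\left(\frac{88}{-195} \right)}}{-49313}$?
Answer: $\frac{9132666805105}{6248318021847} + \frac{11642 i \sqrt{77}}{126707319} \approx 1.4616 + 0.00080625 i$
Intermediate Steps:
$B = -15919 + i \sqrt{77}$ ($B = 4 + \left(\sqrt{39 - 116} - 15923\right) = 4 - \left(15923 - \sqrt{-77}\right) = 4 - \left(15923 - i \sqrt{77}\right) = -15919 + i \sqrt{77} \approx -15919.0 + 8.775 i$)
$- \frac{23284}{B} + \frac{V{\left(\frac{88}{-195} \right)}}{-49313} = - \frac{23284}{-15919 + i \sqrt{77}} + \frac{51}{-49313} = - \frac{23284}{-15919 + i \sqrt{77}} + 51 \left(- \frac{1}{49313}\right) = - \frac{23284}{-15919 + i \sqrt{77}} - \frac{51}{49313} = - \frac{51}{49313} - \frac{23284}{-15919 + i \sqrt{77}}$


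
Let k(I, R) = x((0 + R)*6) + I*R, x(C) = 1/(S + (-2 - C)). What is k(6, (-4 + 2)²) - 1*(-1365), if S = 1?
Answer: 34724/25 ≈ 1389.0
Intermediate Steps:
x(C) = 1/(-1 - C) (x(C) = 1/(1 + (-2 - C)) = 1/(-1 - C))
k(I, R) = -1/(1 + 6*R) + I*R (k(I, R) = -1/(1 + (0 + R)*6) + I*R = -1/(1 + R*6) + I*R = -1/(1 + 6*R) + I*R)
k(6, (-4 + 2)²) - 1*(-1365) = (-1 + 6*(-4 + 2)²*(1 + 6*(-4 + 2)²))/(1 + 6*(-4 + 2)²) - 1*(-1365) = (-1 + 6*(-2)²*(1 + 6*(-2)²))/(1 + 6*(-2)²) + 1365 = (-1 + 6*4*(1 + 6*4))/(1 + 6*4) + 1365 = (-1 + 6*4*(1 + 24))/(1 + 24) + 1365 = (-1 + 6*4*25)/25 + 1365 = (-1 + 600)/25 + 1365 = (1/25)*599 + 1365 = 599/25 + 1365 = 34724/25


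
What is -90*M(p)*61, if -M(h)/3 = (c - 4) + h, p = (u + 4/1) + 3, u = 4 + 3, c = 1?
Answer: 181170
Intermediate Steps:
u = 7
p = 14 (p = (7 + 4/1) + 3 = (7 + 4*1) + 3 = (7 + 4) + 3 = 11 + 3 = 14)
M(h) = 9 - 3*h (M(h) = -3*((1 - 4) + h) = -3*(-3 + h) = 9 - 3*h)
-90*M(p)*61 = -90*(9 - 3*14)*61 = -90*(9 - 42)*61 = -90*(-33)*61 = 2970*61 = 181170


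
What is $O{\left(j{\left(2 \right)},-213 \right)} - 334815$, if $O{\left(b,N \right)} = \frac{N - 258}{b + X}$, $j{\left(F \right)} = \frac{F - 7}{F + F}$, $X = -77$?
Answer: $- \frac{104795211}{313} \approx -3.3481 \cdot 10^{5}$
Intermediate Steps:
$j{\left(F \right)} = \frac{-7 + F}{2 F}$
$O{\left(b,N \right)} = \frac{-258 + N}{-77 + b}$ ($O{\left(b,N \right)} = \frac{N - 258}{b - 77} = \frac{-258 + N}{-77 + b}$)
$O{\left(j{\left(2 \right)},-213 \right)} - 334815 = \frac{-258 - 213}{-77 + \frac{-7 + 2}{2 \cdot 2}} - 334815 = \frac{1}{-77 + \frac{1}{2} \cdot \frac{1}{2} \left(-5\right)} \left(-471\right) - 334815 = \frac{1}{-77 - \frac{5}{4}} \left(-471\right) - 334815 = \frac{1}{- \frac{313}{4}} \left(-471\right) - 334815 = \left(- \frac{4}{313}\right) \left(-471\right) - 334815 = \frac{1884}{313} - 334815 = - \frac{104795211}{313}$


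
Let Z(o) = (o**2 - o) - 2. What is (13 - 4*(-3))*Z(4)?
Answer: 250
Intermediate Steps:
Z(o) = -2 + o**2 - o
(13 - 4*(-3))*Z(4) = (13 - 4*(-3))*(-2 + 4**2 - 1*4) = (13 + 12)*(-2 + 16 - 4) = 25*10 = 250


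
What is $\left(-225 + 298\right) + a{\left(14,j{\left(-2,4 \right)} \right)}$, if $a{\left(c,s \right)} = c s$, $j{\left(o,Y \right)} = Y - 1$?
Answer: $115$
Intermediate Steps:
$j{\left(o,Y \right)} = -1 + Y$
$\left(-225 + 298\right) + a{\left(14,j{\left(-2,4 \right)} \right)} = \left(-225 + 298\right) + 14 \left(-1 + 4\right) = 73 + 14 \cdot 3 = 73 + 42 = 115$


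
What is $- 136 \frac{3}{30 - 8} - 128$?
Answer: $- \frac{1612}{11} \approx -146.55$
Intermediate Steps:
$- 136 \frac{3}{30 - 8} - 128 = - 136 \cdot \frac{3}{22} - 128 = - 136 \cdot 3 \cdot \frac{1}{22} - 128 = \left(-136\right) \frac{3}{22} - 128 = - \frac{204}{11} - 128 = - \frac{1612}{11}$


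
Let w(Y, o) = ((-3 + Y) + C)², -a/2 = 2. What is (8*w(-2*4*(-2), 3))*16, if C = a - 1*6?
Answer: 1152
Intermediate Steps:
a = -4 (a = -2*2 = -4)
C = -10 (C = -4 - 1*6 = -4 - 6 = -10)
w(Y, o) = (-13 + Y)² (w(Y, o) = ((-3 + Y) - 10)² = (-13 + Y)²)
(8*w(-2*4*(-2), 3))*16 = (8*(-13 - 2*4*(-2))²)*16 = (8*(-13 - 8*(-2))²)*16 = (8*(-13 + 16)²)*16 = (8*3²)*16 = (8*9)*16 = 72*16 = 1152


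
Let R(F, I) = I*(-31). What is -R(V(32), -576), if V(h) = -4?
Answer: -17856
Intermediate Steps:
R(F, I) = -31*I
-R(V(32), -576) = -(-31)*(-576) = -1*17856 = -17856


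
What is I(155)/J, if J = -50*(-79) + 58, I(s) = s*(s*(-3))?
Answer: -24025/1336 ≈ -17.983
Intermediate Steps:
I(s) = -3*s² (I(s) = s*(-3*s) = -3*s²)
J = 4008 (J = 3950 + 58 = 4008)
I(155)/J = -3*155²/4008 = -3*24025*(1/4008) = -72075*1/4008 = -24025/1336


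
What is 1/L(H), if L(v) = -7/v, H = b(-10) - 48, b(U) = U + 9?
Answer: 7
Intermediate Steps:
b(U) = 9 + U
H = -49 (H = (9 - 10) - 48 = -1 - 48 = -49)
1/L(H) = 1/(-7/(-49)) = 1/(-7*(-1/49)) = 1/(⅐) = 7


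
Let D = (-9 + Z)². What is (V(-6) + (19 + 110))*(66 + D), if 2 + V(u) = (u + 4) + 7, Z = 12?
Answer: 9900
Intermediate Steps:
V(u) = 9 + u (V(u) = -2 + ((u + 4) + 7) = -2 + ((4 + u) + 7) = -2 + (11 + u) = 9 + u)
D = 9 (D = (-9 + 12)² = 3² = 9)
(V(-6) + (19 + 110))*(66 + D) = ((9 - 6) + (19 + 110))*(66 + 9) = (3 + 129)*75 = 132*75 = 9900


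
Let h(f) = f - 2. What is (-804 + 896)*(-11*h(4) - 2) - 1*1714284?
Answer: -1716492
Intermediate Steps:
h(f) = -2 + f
(-804 + 896)*(-11*h(4) - 2) - 1*1714284 = (-804 + 896)*(-11*(-2 + 4) - 2) - 1*1714284 = 92*(-11*2 - 2) - 1714284 = 92*(-22 - 2) - 1714284 = 92*(-24) - 1714284 = -2208 - 1714284 = -1716492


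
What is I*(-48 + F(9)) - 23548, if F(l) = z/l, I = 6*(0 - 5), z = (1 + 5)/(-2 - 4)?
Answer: -66314/3 ≈ -22105.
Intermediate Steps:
z = -1 (z = 6/(-6) = 6*(-⅙) = -1)
I = -30 (I = 6*(-5) = -30)
F(l) = -1/l
I*(-48 + F(9)) - 23548 = -30*(-48 - 1/9) - 23548 = -30*(-48 - 1*⅑) - 23548 = -30*(-48 - ⅑) - 23548 = -30*(-433/9) - 23548 = 4330/3 - 23548 = -66314/3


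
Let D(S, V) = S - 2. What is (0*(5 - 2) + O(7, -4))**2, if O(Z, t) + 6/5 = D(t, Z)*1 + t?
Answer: 3136/25 ≈ 125.44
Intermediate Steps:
D(S, V) = -2 + S
O(Z, t) = -16/5 + 2*t (O(Z, t) = -6/5 + ((-2 + t)*1 + t) = -6/5 + ((-2 + t) + t) = -6/5 + (-2 + 2*t) = -16/5 + 2*t)
(0*(5 - 2) + O(7, -4))**2 = (0*(5 - 2) + (-16/5 + 2*(-4)))**2 = (0*3 + (-16/5 - 8))**2 = (0 - 56/5)**2 = (-56/5)**2 = 3136/25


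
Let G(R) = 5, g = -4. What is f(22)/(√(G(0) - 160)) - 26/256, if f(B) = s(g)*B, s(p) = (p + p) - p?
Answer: -13/128 + 88*I*√155/155 ≈ -0.10156 + 7.0683*I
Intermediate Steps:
s(p) = p (s(p) = 2*p - p = p)
f(B) = -4*B
f(22)/(√(G(0) - 160)) - 26/256 = (-4*22)/(√(5 - 160)) - 26/256 = -88*(-I*√155/155) - 26*1/256 = -88*(-I*√155/155) - 13/128 = -(-88)*I*√155/155 - 13/128 = 88*I*√155/155 - 13/128 = -13/128 + 88*I*√155/155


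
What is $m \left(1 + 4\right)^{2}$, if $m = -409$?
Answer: $-10225$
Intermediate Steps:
$m \left(1 + 4\right)^{2} = - 409 \left(1 + 4\right)^{2} = - 409 \cdot 5^{2} = \left(-409\right) 25 = -10225$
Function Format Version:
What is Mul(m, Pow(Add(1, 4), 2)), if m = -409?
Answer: -10225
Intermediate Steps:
Mul(m, Pow(Add(1, 4), 2)) = Mul(-409, Pow(Add(1, 4), 2)) = Mul(-409, Pow(5, 2)) = Mul(-409, 25) = -10225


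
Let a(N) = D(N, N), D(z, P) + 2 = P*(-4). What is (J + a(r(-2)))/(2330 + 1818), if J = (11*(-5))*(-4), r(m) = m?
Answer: 113/2074 ≈ 0.054484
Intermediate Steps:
D(z, P) = -2 - 4*P (D(z, P) = -2 + P*(-4) = -2 - 4*P)
a(N) = -2 - 4*N
J = 220 (J = -55*(-4) = 220)
(J + a(r(-2)))/(2330 + 1818) = (220 + (-2 - 4*(-2)))/(2330 + 1818) = (220 + (-2 + 8))/4148 = (220 + 6)*(1/4148) = 226*(1/4148) = 113/2074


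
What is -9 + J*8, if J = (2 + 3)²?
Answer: 191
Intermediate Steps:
J = 25 (J = 5² = 25)
-9 + J*8 = -9 + 25*8 = -9 + 200 = 191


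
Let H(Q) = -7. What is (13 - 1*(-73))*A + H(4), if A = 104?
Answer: 8937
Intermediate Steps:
(13 - 1*(-73))*A + H(4) = (13 - 1*(-73))*104 - 7 = (13 + 73)*104 - 7 = 86*104 - 7 = 8944 - 7 = 8937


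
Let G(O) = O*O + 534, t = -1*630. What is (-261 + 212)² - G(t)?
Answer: -395033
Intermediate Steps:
t = -630
G(O) = 534 + O² (G(O) = O² + 534 = 534 + O²)
(-261 + 212)² - G(t) = (-261 + 212)² - (534 + (-630)²) = (-49)² - (534 + 396900) = 2401 - 1*397434 = 2401 - 397434 = -395033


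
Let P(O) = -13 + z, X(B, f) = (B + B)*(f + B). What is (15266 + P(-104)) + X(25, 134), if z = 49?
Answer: 23252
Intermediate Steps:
X(B, f) = 2*B*(B + f) (X(B, f) = (2*B)*(B + f) = 2*B*(B + f))
P(O) = 36 (P(O) = -13 + 49 = 36)
(15266 + P(-104)) + X(25, 134) = (15266 + 36) + 2*25*(25 + 134) = 15302 + 2*25*159 = 15302 + 7950 = 23252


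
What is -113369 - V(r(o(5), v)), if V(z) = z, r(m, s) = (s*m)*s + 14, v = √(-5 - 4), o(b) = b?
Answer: -113338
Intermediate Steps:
v = 3*I (v = √(-9) = 3*I ≈ 3.0*I)
r(m, s) = 14 + m*s² (r(m, s) = (m*s)*s + 14 = m*s² + 14 = 14 + m*s²)
-113369 - V(r(o(5), v)) = -113369 - (14 + 5*(3*I)²) = -113369 - (14 + 5*(-9)) = -113369 - (14 - 45) = -113369 - 1*(-31) = -113369 + 31 = -113338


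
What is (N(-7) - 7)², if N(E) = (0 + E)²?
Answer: 1764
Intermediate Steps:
N(E) = E²
(N(-7) - 7)² = ((-7)² - 7)² = (49 - 7)² = 42² = 1764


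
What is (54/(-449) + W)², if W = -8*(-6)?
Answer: 462164004/201601 ≈ 2292.5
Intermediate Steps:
W = 48
(54/(-449) + W)² = (54/(-449) + 48)² = (54*(-1/449) + 48)² = (-54/449 + 48)² = (21498/449)² = 462164004/201601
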